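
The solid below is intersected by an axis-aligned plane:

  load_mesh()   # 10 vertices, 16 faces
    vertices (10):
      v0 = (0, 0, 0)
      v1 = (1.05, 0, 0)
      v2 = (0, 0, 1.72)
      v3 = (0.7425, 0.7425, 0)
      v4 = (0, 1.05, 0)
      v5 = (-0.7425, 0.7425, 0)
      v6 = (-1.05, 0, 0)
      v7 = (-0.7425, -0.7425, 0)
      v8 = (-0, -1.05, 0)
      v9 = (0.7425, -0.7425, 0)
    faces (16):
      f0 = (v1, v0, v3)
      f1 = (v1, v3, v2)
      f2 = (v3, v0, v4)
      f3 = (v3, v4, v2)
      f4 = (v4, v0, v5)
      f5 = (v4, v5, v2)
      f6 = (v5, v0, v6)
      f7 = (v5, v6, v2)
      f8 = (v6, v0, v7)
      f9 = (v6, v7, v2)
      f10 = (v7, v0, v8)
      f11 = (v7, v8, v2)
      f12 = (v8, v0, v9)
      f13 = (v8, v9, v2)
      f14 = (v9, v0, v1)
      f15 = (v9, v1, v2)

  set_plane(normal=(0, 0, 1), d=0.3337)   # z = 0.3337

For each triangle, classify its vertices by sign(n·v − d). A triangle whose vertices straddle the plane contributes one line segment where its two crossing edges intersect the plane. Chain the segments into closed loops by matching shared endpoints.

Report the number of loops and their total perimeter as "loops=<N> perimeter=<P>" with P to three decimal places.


loops=1 perimeter=5.182

Straddling triangles (8 of 16):
  (v1,v3,v2) [--+] → (0.598446, 0.598446, 0.3337)–(0.846288, 0, 0.3337)  len=0.6477
  (v3,v4,v2) [--+] → (0, 0.846288, 0.3337)–(0.598446, 0.598446, 0.3337)  len=0.6477
  (v4,v5,v2) [--+] → (-0.598446, 0.598446, 0.3337)–(0, 0.846288, 0.3337)  len=0.6477
  (v5,v6,v2) [--+] → (-0.846288, 0, 0.3337)–(-0.598446, 0.598446, 0.3337)  len=0.6477
  (v6,v7,v2) [--+] → (-0.598446, -0.598446, 0.3337)–(-0.846288, 0, 0.3337)  len=0.6477
  (v7,v8,v2) [--+] → (0, -0.846288, 0.3337)–(-0.598446, -0.598446, 0.3337)  len=0.6477
  (v8,v9,v2) [--+] → (0.598446, -0.598446, 0.3337)–(0, -0.846288, 0.3337)  len=0.6477
  (v9,v1,v2) [--+] → (0.846288, 0, 0.3337)–(0.598446, -0.598446, 0.3337)  len=0.6477

Chained into 1 loop(s):
  loop 1: 8 segments, perimeter = 5.1819
Total perimeter = 5.182


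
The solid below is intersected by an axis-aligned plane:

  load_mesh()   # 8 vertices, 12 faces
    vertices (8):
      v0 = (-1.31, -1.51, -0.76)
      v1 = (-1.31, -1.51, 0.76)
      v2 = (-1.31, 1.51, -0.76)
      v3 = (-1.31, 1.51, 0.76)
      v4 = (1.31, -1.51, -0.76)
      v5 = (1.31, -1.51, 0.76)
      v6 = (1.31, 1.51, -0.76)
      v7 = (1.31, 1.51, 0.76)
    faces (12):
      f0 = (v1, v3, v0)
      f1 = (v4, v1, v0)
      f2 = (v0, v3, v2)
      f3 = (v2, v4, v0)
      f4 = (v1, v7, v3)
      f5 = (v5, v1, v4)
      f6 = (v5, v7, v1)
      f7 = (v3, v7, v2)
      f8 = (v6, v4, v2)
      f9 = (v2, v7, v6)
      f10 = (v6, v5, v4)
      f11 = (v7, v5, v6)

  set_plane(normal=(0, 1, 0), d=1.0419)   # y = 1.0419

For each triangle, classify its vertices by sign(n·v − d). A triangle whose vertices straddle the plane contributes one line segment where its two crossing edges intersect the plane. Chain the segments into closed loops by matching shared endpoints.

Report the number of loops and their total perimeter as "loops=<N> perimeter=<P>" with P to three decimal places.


Straddling triangles (8 of 12):
  (v1,v3,v0) [-+-] → (-1.31, 1.0419, 0.76)–(-1.31, 1.0419, 0.5244)  len=0.2356
  (v0,v3,v2) [-++] → (-1.31, 1.0419, 0.5244)–(-1.31, 1.0419, -0.76)  len=1.2844
  (v2,v4,v0) [+--] → (-0.9039, 1.0419, -0.76)–(-1.31, 1.0419, -0.76)  len=0.4061
  (v1,v7,v3) [-++] → (0.9039, 1.0419, 0.76)–(-1.31, 1.0419, 0.76)  len=2.2139
  (v5,v7,v1) [-+-] → (1.31, 1.0419, 0.76)–(0.9039, 1.0419, 0.76)  len=0.4061
  (v6,v4,v2) [+-+] → (1.31, 1.0419, -0.76)–(-0.9039, 1.0419, -0.76)  len=2.2139
  (v6,v5,v4) [+--] → (1.31, 1.0419, -0.5244)–(1.31, 1.0419, -0.76)  len=0.2356
  (v7,v5,v6) [+-+] → (1.31, 1.0419, 0.76)–(1.31, 1.0419, -0.5244)  len=1.2844

Chained into 1 loop(s):
  loop 1: 8 segments, perimeter = 8.2800
Total perimeter = 8.280

loops=1 perimeter=8.280


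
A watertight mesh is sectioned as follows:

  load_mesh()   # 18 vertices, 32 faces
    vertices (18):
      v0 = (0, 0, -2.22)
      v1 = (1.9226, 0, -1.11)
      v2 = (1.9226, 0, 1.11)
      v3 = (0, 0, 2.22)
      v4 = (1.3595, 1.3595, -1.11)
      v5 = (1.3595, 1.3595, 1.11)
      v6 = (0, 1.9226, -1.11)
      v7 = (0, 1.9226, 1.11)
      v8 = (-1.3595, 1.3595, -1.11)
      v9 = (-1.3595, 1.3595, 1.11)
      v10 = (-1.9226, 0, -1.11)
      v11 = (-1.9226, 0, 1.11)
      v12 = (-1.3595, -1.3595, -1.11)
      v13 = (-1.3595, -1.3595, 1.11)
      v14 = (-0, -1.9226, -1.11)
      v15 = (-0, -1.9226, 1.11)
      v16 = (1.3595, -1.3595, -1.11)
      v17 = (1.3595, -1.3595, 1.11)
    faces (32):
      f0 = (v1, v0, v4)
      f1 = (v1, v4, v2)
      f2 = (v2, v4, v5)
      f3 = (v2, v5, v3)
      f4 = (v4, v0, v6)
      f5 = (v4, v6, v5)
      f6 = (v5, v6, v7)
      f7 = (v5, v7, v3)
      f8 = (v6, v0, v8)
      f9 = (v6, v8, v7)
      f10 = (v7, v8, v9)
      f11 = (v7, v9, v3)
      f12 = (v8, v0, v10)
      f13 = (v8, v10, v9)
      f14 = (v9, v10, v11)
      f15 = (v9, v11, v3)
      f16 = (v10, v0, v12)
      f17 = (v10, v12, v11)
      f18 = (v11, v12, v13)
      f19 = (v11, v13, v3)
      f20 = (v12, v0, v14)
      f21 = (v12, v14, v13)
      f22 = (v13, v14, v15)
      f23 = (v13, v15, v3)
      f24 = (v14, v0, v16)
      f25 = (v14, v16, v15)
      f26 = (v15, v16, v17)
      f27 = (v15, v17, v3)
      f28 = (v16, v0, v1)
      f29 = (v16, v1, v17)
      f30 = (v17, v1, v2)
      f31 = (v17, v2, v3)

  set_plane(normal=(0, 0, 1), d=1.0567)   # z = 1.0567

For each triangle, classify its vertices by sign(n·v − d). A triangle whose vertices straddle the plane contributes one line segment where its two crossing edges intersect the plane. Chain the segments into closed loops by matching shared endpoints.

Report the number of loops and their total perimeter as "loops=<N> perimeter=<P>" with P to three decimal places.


Straddling triangles (16 of 32):
  (v1,v4,v2) [--+] → (1.90908, 0.0326402, 1.0567)–(1.9226, 0, 1.0567)  len=0.0353
  (v2,v4,v5) [+-+] → (1.90908, 0.0326402, 1.0567)–(1.3595, 1.3595, 1.0567)  len=1.4362
  (v4,v6,v5) [--+] → (1.32686, 1.37302, 1.0567)–(1.3595, 1.3595, 1.0567)  len=0.0353
  (v5,v6,v7) [+-+] → (1.32686, 1.37302, 1.0567)–(0, 1.9226, 1.0567)  len=1.4362
  (v6,v8,v7) [--+] → (-0.0326402, 1.90908, 1.0567)–(0, 1.9226, 1.0567)  len=0.0353
  (v7,v8,v9) [+-+] → (-0.0326402, 1.90908, 1.0567)–(-1.3595, 1.3595, 1.0567)  len=1.4362
  (v8,v10,v9) [--+] → (-1.37302, 1.32686, 1.0567)–(-1.3595, 1.3595, 1.0567)  len=0.0353
  (v9,v10,v11) [+-+] → (-1.37302, 1.32686, 1.0567)–(-1.9226, 0, 1.0567)  len=1.4362
  (v10,v12,v11) [--+] → (-1.90908, -0.0326402, 1.0567)–(-1.9226, 0, 1.0567)  len=0.0353
  (v11,v12,v13) [+-+] → (-1.90908, -0.0326402, 1.0567)–(-1.3595, -1.3595, 1.0567)  len=1.4362
  (v12,v14,v13) [--+] → (-1.32686, -1.37302, 1.0567)–(-1.3595, -1.3595, 1.0567)  len=0.0353
  (v13,v14,v15) [+-+] → (-1.32686, -1.37302, 1.0567)–(0, -1.9226, 1.0567)  len=1.4362
  (v14,v16,v15) [--+] → (0.0326402, -1.90908, 1.0567)–(0, -1.9226, 1.0567)  len=0.0353
  (v15,v16,v17) [+-+] → (0.0326402, -1.90908, 1.0567)–(1.3595, -1.3595, 1.0567)  len=1.4362
  (v16,v1,v17) [--+] → (1.37302, -1.32686, 1.0567)–(1.3595, -1.3595, 1.0567)  len=0.0353
  (v17,v1,v2) [+-+] → (1.37302, -1.32686, 1.0567)–(1.9226, 0, 1.0567)  len=1.4362

Chained into 1 loop(s):
  loop 1: 16 segments, perimeter = 11.7720
Total perimeter = 11.772

loops=1 perimeter=11.772


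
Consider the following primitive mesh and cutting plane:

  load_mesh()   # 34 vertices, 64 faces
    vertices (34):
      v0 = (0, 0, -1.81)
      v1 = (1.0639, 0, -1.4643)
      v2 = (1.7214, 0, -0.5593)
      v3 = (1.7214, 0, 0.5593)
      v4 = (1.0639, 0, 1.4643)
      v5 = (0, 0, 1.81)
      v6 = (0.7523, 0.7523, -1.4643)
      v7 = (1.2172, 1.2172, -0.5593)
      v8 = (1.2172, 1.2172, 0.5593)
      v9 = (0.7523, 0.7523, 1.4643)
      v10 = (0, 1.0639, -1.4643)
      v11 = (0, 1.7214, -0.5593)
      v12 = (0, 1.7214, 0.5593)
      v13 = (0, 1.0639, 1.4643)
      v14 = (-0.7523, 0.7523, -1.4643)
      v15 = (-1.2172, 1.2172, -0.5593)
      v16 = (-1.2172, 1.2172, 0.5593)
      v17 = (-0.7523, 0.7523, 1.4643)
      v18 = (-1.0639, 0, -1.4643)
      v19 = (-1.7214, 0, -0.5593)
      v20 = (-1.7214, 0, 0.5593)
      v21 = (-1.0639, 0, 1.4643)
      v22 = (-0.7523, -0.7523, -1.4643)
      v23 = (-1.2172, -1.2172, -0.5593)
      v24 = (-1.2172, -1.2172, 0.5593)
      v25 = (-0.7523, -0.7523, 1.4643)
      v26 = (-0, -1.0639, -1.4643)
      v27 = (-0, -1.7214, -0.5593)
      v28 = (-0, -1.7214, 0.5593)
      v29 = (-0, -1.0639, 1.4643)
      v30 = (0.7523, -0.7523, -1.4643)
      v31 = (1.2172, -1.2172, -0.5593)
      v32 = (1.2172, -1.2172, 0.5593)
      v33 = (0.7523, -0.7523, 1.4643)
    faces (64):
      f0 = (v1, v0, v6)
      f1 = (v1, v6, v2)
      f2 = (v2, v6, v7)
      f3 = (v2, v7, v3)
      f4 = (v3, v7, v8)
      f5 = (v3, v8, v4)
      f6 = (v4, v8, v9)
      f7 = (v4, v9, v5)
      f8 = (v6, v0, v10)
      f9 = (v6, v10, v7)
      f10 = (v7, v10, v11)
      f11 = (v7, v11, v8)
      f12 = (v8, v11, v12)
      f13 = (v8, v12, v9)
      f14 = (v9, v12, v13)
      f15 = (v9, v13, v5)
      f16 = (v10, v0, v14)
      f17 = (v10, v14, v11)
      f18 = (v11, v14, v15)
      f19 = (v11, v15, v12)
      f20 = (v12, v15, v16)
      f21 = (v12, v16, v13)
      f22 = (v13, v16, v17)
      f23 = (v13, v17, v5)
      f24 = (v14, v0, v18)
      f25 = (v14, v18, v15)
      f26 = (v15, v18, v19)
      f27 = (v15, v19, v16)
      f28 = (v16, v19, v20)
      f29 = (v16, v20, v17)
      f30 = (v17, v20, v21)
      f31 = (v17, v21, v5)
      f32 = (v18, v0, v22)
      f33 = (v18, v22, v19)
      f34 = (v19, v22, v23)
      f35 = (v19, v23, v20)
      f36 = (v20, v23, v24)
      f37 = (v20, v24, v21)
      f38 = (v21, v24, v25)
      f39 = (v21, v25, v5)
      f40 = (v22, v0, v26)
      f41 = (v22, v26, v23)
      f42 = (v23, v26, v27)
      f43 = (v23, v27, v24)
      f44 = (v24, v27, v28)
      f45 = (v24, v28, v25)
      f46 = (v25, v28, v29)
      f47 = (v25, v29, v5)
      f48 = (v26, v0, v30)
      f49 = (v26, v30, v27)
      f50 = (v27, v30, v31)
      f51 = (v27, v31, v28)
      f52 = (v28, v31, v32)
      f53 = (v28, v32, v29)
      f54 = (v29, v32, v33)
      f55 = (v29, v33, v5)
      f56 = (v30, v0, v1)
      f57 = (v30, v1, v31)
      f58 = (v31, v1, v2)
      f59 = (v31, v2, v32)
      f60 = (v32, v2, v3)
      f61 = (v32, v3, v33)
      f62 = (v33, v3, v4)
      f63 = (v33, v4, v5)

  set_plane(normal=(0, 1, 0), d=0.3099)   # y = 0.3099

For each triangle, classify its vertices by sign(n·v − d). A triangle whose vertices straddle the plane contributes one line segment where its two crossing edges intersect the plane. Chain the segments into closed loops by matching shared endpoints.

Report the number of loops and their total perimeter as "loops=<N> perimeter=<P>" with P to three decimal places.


Straddling triangles (20 of 64):
  (v1,v0,v6) [--+] → (0.3099, 0.3099, -1.66759)–(0.935541, 0.3099, -1.4643)  len=0.6578
  (v1,v6,v2) [-+-] → (0.935541, 0.3099, -1.4643)–(1.32219, 0.3099, -0.932103)  len=0.6578
  (v2,v6,v7) [-++] → (1.32219, 0.3099, -0.932103)–(1.59303, 0.3099, -0.5593)  len=0.4608
  (v2,v7,v3) [-+-] → (1.59303, 0.3099, -0.5593)–(1.59303, 0.3099, 0.274504)  len=0.8338
  (v3,v7,v8) [-++] → (1.59303, 0.3099, 0.274504)–(1.59303, 0.3099, 0.5593)  len=0.2848
  (v3,v8,v4) [-+-] → (1.59303, 0.3099, 0.5593)–(1.10293, 0.3099, 1.23389)  len=0.8338
  (v4,v8,v9) [-++] → (1.10293, 0.3099, 1.23389)–(0.935541, 0.3099, 1.4643)  len=0.2848
  (v4,v9,v5) [-+-] → (0.935541, 0.3099, 1.4643)–(0.3099, 0.3099, 1.66759)  len=0.6578
  (v6,v0,v10) [+-+] → (0.3099, 0.3099, -1.66759)–(0, 0.3099, -1.7093)  len=0.3127
  (v9,v13,v5) [++-] → (0, 0.3099, 1.7093)–(0.3099, 0.3099, 1.66759)  len=0.3127
  (v10,v0,v14) [+-+] → (0, 0.3099, -1.7093)–(-0.3099, 0.3099, -1.66759)  len=0.3127
  (v13,v17,v5) [++-] → (-0.3099, 0.3099, 1.66759)–(0, 0.3099, 1.7093)  len=0.3127
  (v14,v0,v18) [+--] → (-0.3099, 0.3099, -1.66759)–(-0.935541, 0.3099, -1.4643)  len=0.6578
  (v14,v18,v15) [+-+] → (-0.935541, 0.3099, -1.4643)–(-1.10293, 0.3099, -1.23389)  len=0.2848
  (v15,v18,v19) [+--] → (-1.10293, 0.3099, -1.23389)–(-1.59303, 0.3099, -0.5593)  len=0.8338
  (v15,v19,v16) [+-+] → (-1.59303, 0.3099, -0.5593)–(-1.59303, 0.3099, -0.274504)  len=0.2848
  (v16,v19,v20) [+--] → (-1.59303, 0.3099, -0.274504)–(-1.59303, 0.3099, 0.5593)  len=0.8338
  (v16,v20,v17) [+-+] → (-1.59303, 0.3099, 0.5593)–(-1.32219, 0.3099, 0.932103)  len=0.4608
  (v17,v20,v21) [+--] → (-1.32219, 0.3099, 0.932103)–(-0.935541, 0.3099, 1.4643)  len=0.6578
  (v17,v21,v5) [+--] → (-0.935541, 0.3099, 1.4643)–(-0.3099, 0.3099, 1.66759)  len=0.6578

Chained into 1 loop(s):
  loop 1: 20 segments, perimeter = 10.5938
Total perimeter = 10.594

loops=1 perimeter=10.594


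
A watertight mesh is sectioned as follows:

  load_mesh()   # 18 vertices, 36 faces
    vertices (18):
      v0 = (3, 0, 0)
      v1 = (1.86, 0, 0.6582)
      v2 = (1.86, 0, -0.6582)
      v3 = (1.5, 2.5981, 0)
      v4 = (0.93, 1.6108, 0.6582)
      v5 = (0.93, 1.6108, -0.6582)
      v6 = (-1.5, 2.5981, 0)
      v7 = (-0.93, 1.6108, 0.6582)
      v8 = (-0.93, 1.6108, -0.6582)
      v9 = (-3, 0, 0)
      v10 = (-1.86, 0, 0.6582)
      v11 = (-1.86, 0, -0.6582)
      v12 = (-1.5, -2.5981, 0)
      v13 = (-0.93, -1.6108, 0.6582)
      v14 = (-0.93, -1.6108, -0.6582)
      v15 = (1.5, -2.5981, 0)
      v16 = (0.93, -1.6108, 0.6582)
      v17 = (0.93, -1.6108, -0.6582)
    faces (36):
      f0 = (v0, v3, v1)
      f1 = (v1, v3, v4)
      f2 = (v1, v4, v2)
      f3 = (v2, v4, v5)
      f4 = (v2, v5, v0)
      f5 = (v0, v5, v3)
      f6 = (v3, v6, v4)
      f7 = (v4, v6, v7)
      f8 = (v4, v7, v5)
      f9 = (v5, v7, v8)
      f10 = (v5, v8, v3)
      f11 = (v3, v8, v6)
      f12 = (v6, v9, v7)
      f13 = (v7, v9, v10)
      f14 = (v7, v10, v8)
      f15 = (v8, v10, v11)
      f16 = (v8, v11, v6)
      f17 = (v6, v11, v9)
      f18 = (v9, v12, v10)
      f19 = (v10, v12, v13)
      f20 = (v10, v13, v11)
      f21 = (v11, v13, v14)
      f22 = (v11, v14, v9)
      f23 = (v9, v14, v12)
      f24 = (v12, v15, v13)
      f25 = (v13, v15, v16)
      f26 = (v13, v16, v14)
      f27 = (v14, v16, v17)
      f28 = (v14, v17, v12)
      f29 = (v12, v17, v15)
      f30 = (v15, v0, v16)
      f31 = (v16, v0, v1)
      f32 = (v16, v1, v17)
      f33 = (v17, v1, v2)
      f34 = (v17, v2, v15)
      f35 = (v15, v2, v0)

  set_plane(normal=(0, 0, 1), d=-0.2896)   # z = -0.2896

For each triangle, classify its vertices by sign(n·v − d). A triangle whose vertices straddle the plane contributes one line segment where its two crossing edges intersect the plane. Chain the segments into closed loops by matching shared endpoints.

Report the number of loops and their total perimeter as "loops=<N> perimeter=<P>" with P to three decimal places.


Straddling triangles (24 of 36):
  (v1,v4,v2) [++-] → (1.59959, 0.451034, -0.2896)–(1.86, 0, -0.2896)  len=0.5208
  (v2,v4,v5) [-+-] → (1.59959, 0.451034, -0.2896)–(0.93, 1.6108, -0.2896)  len=1.3392
  (v2,v5,v0) [--+] → (2.08923, 0.708732, -0.2896)–(2.49841, 0, -0.2896)  len=0.8184
  (v0,v5,v3) [+-+] → (2.08923, 0.708732, -0.2896)–(1.24921, 2.1637, -0.2896)  len=1.6800
  (v4,v7,v5) [++-] → (0.409189, 1.6108, -0.2896)–(0.93, 1.6108, -0.2896)  len=0.5208
  (v5,v7,v8) [-+-] → (0.409189, 1.6108, -0.2896)–(-0.93, 1.6108, -0.2896)  len=1.3392
  (v5,v8,v3) [--+] → (0.43083, 2.1637, -0.2896)–(1.24921, 2.1637, -0.2896)  len=0.8184
  (v3,v8,v6) [+-+] → (0.43083, 2.1637, -0.2896)–(-1.24921, 2.1637, -0.2896)  len=1.6800
  (v7,v10,v8) [++-] → (-1.19041, 1.15977, -0.2896)–(-0.93, 1.6108, -0.2896)  len=0.5208
  (v8,v10,v11) [-+-] → (-1.19041, 1.15977, -0.2896)–(-1.86, 0, -0.2896)  len=1.3392
  (v8,v11,v6) [--+] → (-1.6584, 1.45497, -0.2896)–(-1.24921, 2.1637, -0.2896)  len=0.8184
  (v6,v11,v9) [+-+] → (-1.6584, 1.45497, -0.2896)–(-2.49841, 0, -0.2896)  len=1.6800
  (v10,v13,v11) [++-] → (-1.59959, -0.451034, -0.2896)–(-1.86, 0, -0.2896)  len=0.5208
  (v11,v13,v14) [-+-] → (-1.59959, -0.451034, -0.2896)–(-0.93, -1.6108, -0.2896)  len=1.3392
  (v11,v14,v9) [--+] → (-2.08923, -0.708732, -0.2896)–(-2.49841, 0, -0.2896)  len=0.8184
  (v9,v14,v12) [+-+] → (-2.08923, -0.708732, -0.2896)–(-1.24921, -2.1637, -0.2896)  len=1.6800
  (v13,v16,v14) [++-] → (-0.409189, -1.6108, -0.2896)–(-0.93, -1.6108, -0.2896)  len=0.5208
  (v14,v16,v17) [-+-] → (-0.409189, -1.6108, -0.2896)–(0.93, -1.6108, -0.2896)  len=1.3392
  (v14,v17,v12) [--+] → (-0.43083, -2.1637, -0.2896)–(-1.24921, -2.1637, -0.2896)  len=0.8184
  (v12,v17,v15) [+-+] → (-0.43083, -2.1637, -0.2896)–(1.24921, -2.1637, -0.2896)  len=1.6800
  (v16,v1,v17) [++-] → (1.19041, -1.15977, -0.2896)–(0.93, -1.6108, -0.2896)  len=0.5208
  (v17,v1,v2) [-+-] → (1.19041, -1.15977, -0.2896)–(1.86, 0, -0.2896)  len=1.3392
  (v17,v2,v15) [--+] → (1.6584, -1.45497, -0.2896)–(1.24921, -2.1637, -0.2896)  len=0.8184
  (v15,v2,v0) [+-+] → (1.6584, -1.45497, -0.2896)–(2.49841, 0, -0.2896)  len=1.6800

Chained into 2 loop(s):
  loop 1: 12 segments, perimeter = 11.1600
  loop 2: 12 segments, perimeter = 14.9905
Total perimeter = 26.150

loops=2 perimeter=26.150


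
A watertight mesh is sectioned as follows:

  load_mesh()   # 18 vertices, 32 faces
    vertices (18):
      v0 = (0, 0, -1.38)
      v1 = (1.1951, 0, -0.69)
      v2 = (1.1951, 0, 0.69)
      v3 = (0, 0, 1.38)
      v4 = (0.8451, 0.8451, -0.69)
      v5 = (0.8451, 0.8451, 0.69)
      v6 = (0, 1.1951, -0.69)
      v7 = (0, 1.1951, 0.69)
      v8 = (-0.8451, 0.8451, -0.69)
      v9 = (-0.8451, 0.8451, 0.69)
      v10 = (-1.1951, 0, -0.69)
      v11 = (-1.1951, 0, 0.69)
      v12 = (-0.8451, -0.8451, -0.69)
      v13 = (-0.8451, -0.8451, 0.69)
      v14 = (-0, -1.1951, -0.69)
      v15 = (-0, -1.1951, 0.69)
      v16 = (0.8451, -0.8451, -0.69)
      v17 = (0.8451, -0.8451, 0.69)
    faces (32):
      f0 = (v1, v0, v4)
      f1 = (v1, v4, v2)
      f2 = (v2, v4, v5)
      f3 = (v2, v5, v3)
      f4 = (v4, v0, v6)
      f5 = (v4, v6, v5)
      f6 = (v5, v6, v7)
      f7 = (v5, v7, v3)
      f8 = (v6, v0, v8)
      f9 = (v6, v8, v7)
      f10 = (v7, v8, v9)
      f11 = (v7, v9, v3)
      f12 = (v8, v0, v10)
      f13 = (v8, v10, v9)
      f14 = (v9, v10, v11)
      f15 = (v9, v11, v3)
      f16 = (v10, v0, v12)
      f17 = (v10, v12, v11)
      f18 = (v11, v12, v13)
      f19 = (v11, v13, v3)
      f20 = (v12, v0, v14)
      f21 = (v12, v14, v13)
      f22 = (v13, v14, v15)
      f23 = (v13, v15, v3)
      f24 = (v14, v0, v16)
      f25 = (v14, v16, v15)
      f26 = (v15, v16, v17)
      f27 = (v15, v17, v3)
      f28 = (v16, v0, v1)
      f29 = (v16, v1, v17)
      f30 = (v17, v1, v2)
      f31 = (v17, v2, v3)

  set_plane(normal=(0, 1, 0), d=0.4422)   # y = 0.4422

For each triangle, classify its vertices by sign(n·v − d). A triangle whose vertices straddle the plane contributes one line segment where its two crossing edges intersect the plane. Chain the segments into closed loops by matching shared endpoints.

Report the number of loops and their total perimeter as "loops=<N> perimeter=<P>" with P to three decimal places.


Straddling triangles (12 of 32):
  (v1,v0,v4) [--+] → (0.4422, 0.4422, -1.01896)–(1.01196, 0.4422, -0.69)  len=0.6579
  (v1,v4,v2) [-+-] → (1.01196, 0.4422, -0.69)–(1.01196, 0.4422, -0.0320873)  len=0.6579
  (v2,v4,v5) [-++] → (1.01196, 0.4422, -0.0320873)–(1.01196, 0.4422, 0.69)  len=0.7221
  (v2,v5,v3) [-+-] → (1.01196, 0.4422, 0.69)–(0.4422, 0.4422, 1.01896)  len=0.6579
  (v4,v0,v6) [+-+] → (0.4422, 0.4422, -1.01896)–(0, 0.4422, -1.12469)  len=0.4547
  (v5,v7,v3) [++-] → (0, 0.4422, 1.12469)–(0.4422, 0.4422, 1.01896)  len=0.4547
  (v6,v0,v8) [+-+] → (0, 0.4422, -1.12469)–(-0.4422, 0.4422, -1.01896)  len=0.4547
  (v7,v9,v3) [++-] → (-0.4422, 0.4422, 1.01896)–(0, 0.4422, 1.12469)  len=0.4547
  (v8,v0,v10) [+--] → (-0.4422, 0.4422, -1.01896)–(-1.01196, 0.4422, -0.69)  len=0.6579
  (v8,v10,v9) [+-+] → (-1.01196, 0.4422, -0.69)–(-1.01196, 0.4422, 0.0320873)  len=0.7221
  (v9,v10,v11) [+--] → (-1.01196, 0.4422, 0.0320873)–(-1.01196, 0.4422, 0.69)  len=0.6579
  (v9,v11,v3) [+--] → (-1.01196, 0.4422, 0.69)–(-0.4422, 0.4422, 1.01896)  len=0.6579

Chained into 1 loop(s):
  loop 1: 12 segments, perimeter = 7.2103
Total perimeter = 7.210

loops=1 perimeter=7.210


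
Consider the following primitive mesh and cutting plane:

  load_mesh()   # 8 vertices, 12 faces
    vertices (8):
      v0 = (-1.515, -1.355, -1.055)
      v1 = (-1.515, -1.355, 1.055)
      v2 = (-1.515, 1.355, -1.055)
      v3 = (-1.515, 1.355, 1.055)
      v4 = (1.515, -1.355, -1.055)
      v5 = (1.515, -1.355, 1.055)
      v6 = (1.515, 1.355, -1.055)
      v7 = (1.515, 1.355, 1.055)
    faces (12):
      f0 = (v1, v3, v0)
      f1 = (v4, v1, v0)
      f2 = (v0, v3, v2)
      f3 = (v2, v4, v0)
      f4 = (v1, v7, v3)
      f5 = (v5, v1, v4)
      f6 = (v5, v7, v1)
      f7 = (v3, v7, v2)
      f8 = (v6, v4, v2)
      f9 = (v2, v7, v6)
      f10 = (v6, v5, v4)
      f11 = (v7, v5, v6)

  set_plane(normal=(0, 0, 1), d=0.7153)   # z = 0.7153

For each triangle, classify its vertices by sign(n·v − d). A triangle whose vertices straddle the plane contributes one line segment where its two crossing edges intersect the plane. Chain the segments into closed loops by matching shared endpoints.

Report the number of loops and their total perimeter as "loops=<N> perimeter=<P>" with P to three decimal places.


loops=1 perimeter=11.480

Straddling triangles (8 of 12):
  (v1,v3,v0) [++-] → (-1.515, 0.918703, 0.7153)–(-1.515, -1.355, 0.7153)  len=2.2737
  (v4,v1,v0) [-+-] → (-1.02718, -1.355, 0.7153)–(-1.515, -1.355, 0.7153)  len=0.4878
  (v0,v3,v2) [-+-] → (-1.515, 0.918703, 0.7153)–(-1.515, 1.355, 0.7153)  len=0.4363
  (v5,v1,v4) [++-] → (-1.02718, -1.355, 0.7153)–(1.515, -1.355, 0.7153)  len=2.5422
  (v3,v7,v2) [++-] → (1.02718, 1.355, 0.7153)–(-1.515, 1.355, 0.7153)  len=2.5422
  (v2,v7,v6) [-+-] → (1.02718, 1.355, 0.7153)–(1.515, 1.355, 0.7153)  len=0.4878
  (v6,v5,v4) [-+-] → (1.515, -0.918703, 0.7153)–(1.515, -1.355, 0.7153)  len=0.4363
  (v7,v5,v6) [++-] → (1.515, -0.918703, 0.7153)–(1.515, 1.355, 0.7153)  len=2.2737

Chained into 1 loop(s):
  loop 1: 8 segments, perimeter = 11.4800
Total perimeter = 11.480


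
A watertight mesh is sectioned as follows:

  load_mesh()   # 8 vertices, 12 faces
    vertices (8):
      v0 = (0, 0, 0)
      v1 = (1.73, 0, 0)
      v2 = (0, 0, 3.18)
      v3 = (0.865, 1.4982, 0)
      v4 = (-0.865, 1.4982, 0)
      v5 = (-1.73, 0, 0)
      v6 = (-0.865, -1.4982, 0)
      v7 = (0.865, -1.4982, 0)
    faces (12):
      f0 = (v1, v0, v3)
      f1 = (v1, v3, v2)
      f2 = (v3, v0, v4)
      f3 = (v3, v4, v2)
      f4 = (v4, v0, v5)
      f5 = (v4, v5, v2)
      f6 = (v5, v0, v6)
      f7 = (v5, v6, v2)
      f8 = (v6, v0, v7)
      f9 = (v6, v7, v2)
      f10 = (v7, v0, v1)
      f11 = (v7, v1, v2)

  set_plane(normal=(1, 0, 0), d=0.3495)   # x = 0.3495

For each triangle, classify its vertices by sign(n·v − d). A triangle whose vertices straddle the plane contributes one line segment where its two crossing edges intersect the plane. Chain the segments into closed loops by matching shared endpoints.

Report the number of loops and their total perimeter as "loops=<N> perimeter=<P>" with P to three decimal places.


loops=1 perimeter=8.952

Straddling triangles (8 of 12):
  (v1,v0,v3) [+-+] → (0.3495, 0, 0)–(0.3495, 0.605342, 0)  len=0.6053
  (v1,v3,v2) [++-] → (0.3495, 0.605342, 1.89513)–(0.3495, 0, 2.53757)  len=0.8827
  (v3,v0,v4) [+--] → (0.3495, 0.605342, 0)–(0.3495, 1.4982, 0)  len=0.8929
  (v3,v4,v2) [+--] → (0.3495, 1.4982, 0)–(0.3495, 0.605342, 1.89513)  len=2.0949
  (v6,v0,v7) [--+] → (0.3495, -0.605342, 0)–(0.3495, -1.4982, 0)  len=0.8929
  (v6,v7,v2) [-+-] → (0.3495, -1.4982, 0)–(0.3495, -0.605342, 1.89513)  len=2.0949
  (v7,v0,v1) [+-+] → (0.3495, -0.605342, 0)–(0.3495, 0, 0)  len=0.6053
  (v7,v1,v2) [++-] → (0.3495, 0, 2.53757)–(0.3495, -0.605342, 1.89513)  len=0.8827

Chained into 1 loop(s):
  loop 1: 8 segments, perimeter = 8.9517
Total perimeter = 8.952


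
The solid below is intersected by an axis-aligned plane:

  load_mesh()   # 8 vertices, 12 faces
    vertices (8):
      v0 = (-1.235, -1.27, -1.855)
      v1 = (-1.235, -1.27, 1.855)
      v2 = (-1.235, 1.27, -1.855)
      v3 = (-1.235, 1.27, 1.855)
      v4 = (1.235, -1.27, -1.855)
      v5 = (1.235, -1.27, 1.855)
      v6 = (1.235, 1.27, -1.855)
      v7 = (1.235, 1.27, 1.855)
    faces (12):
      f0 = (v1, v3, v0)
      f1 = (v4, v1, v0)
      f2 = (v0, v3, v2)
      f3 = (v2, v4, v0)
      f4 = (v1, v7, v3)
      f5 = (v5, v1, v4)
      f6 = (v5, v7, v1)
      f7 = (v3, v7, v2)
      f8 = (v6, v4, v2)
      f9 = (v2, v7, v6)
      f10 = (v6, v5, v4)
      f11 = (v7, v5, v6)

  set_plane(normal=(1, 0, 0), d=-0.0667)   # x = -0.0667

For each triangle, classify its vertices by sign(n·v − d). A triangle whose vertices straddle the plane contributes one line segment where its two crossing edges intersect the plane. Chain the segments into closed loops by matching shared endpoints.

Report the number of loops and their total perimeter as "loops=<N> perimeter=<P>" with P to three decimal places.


loops=1 perimeter=12.500

Straddling triangles (8 of 12):
  (v4,v1,v0) [+--] → (-0.0667, -1.27, 0.100185)–(-0.0667, -1.27, -1.855)  len=1.9552
  (v2,v4,v0) [-+-] → (-0.0667, 0.0685903, -1.855)–(-0.0667, -1.27, -1.855)  len=1.3386
  (v1,v7,v3) [-+-] → (-0.0667, -0.0685903, 1.855)–(-0.0667, 1.27, 1.855)  len=1.3386
  (v5,v1,v4) [+-+] → (-0.0667, -1.27, 1.855)–(-0.0667, -1.27, 0.100185)  len=1.7548
  (v5,v7,v1) [++-] → (-0.0667, -0.0685903, 1.855)–(-0.0667, -1.27, 1.855)  len=1.2014
  (v3,v7,v2) [-+-] → (-0.0667, 1.27, 1.855)–(-0.0667, 1.27, -0.100185)  len=1.9552
  (v6,v4,v2) [++-] → (-0.0667, 0.0685903, -1.855)–(-0.0667, 1.27, -1.855)  len=1.2014
  (v2,v7,v6) [-++] → (-0.0667, 1.27, -0.100185)–(-0.0667, 1.27, -1.855)  len=1.7548

Chained into 1 loop(s):
  loop 1: 8 segments, perimeter = 12.5000
Total perimeter = 12.500


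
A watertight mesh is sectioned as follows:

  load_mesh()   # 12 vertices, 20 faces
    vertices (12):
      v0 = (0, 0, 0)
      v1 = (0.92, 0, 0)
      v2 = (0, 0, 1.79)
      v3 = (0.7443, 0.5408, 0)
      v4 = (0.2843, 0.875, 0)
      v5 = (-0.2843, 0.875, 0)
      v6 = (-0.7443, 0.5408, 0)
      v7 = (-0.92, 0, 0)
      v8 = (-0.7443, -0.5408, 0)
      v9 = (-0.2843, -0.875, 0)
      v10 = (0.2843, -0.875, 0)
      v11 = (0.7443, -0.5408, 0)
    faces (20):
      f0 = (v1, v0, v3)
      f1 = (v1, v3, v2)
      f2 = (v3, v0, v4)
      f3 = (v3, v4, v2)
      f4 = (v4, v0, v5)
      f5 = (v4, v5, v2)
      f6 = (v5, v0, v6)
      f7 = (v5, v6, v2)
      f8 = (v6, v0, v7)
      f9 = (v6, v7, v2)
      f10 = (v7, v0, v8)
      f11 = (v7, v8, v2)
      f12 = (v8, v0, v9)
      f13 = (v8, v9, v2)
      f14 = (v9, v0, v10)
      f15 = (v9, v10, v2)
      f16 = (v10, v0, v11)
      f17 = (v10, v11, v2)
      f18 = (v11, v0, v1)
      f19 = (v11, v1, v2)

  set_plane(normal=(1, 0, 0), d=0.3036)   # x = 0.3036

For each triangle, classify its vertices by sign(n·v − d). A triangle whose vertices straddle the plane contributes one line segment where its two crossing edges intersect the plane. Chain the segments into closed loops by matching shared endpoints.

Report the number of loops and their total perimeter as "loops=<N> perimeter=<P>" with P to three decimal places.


Straddling triangles (8 of 20):
  (v1,v0,v3) [+-+] → (0.3036, 0, 0)–(0.3036, 0.220592, 0)  len=0.2206
  (v1,v3,v2) [++-] → (0.3036, 0.220592, 1.05986)–(0.3036, 0, 1.1993)  len=0.2610
  (v3,v0,v4) [+--] → (0.3036, 0.220592, 0)–(0.3036, 0.860978, 0)  len=0.6404
  (v3,v4,v2) [+--] → (0.3036, 0.860978, 0)–(0.3036, 0.220592, 1.05986)  len=1.2383
  (v10,v0,v11) [--+] → (0.3036, -0.220592, 0)–(0.3036, -0.860978, 0)  len=0.6404
  (v10,v11,v2) [-+-] → (0.3036, -0.860978, 0)–(0.3036, -0.220592, 1.05986)  len=1.2383
  (v11,v0,v1) [+-+] → (0.3036, -0.220592, 0)–(0.3036, 0, 0)  len=0.2206
  (v11,v1,v2) [++-] → (0.3036, 0, 1.1993)–(0.3036, -0.220592, 1.05986)  len=0.2610

Chained into 1 loop(s):
  loop 1: 8 segments, perimeter = 4.7205
Total perimeter = 4.721

loops=1 perimeter=4.721


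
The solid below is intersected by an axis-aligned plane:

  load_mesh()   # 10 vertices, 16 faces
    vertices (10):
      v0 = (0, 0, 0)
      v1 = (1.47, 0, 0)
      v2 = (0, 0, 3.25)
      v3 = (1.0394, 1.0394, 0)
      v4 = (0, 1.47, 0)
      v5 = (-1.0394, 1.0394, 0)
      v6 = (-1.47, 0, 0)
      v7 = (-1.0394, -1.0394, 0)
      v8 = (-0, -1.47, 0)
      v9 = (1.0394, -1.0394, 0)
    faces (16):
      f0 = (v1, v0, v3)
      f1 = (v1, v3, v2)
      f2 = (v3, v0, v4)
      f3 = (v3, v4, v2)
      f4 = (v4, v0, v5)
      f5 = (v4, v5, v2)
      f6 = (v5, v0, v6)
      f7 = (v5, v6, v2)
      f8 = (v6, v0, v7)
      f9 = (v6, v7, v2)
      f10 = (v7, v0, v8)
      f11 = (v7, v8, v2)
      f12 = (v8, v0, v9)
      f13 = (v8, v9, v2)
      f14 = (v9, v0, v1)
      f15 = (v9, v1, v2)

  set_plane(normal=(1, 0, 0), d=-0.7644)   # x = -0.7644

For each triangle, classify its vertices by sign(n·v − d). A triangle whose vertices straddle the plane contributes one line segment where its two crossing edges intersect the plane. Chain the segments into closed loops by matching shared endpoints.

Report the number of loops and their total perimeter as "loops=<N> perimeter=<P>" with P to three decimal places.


loops=1 perimeter=6.267

Straddling triangles (8 of 16):
  (v4,v0,v5) [++-] → (-0.7644, 0.7644, 0)–(-0.7644, 1.15333, 0)  len=0.3889
  (v4,v5,v2) [+-+] → (-0.7644, 1.15333, 0)–(-0.7644, 0.7644, 0.859871)  len=0.9437
  (v5,v0,v6) [-+-] → (-0.7644, 0.7644, 0)–(-0.7644, 0, 0)  len=0.7644
  (v5,v6,v2) [--+] → (-0.7644, 0, 1.56)–(-0.7644, 0.7644, 0.859871)  len=1.0366
  (v6,v0,v7) [-+-] → (-0.7644, 0, 0)–(-0.7644, -0.7644, 0)  len=0.7644
  (v6,v7,v2) [--+] → (-0.7644, -0.7644, 0.859871)–(-0.7644, 0, 1.56)  len=1.0366
  (v7,v0,v8) [-++] → (-0.7644, -0.7644, 0)–(-0.7644, -1.15333, 0)  len=0.3889
  (v7,v8,v2) [-++] → (-0.7644, -1.15333, 0)–(-0.7644, -0.7644, 0.859871)  len=0.9437

Chained into 1 loop(s):
  loop 1: 8 segments, perimeter = 6.2673
Total perimeter = 6.267


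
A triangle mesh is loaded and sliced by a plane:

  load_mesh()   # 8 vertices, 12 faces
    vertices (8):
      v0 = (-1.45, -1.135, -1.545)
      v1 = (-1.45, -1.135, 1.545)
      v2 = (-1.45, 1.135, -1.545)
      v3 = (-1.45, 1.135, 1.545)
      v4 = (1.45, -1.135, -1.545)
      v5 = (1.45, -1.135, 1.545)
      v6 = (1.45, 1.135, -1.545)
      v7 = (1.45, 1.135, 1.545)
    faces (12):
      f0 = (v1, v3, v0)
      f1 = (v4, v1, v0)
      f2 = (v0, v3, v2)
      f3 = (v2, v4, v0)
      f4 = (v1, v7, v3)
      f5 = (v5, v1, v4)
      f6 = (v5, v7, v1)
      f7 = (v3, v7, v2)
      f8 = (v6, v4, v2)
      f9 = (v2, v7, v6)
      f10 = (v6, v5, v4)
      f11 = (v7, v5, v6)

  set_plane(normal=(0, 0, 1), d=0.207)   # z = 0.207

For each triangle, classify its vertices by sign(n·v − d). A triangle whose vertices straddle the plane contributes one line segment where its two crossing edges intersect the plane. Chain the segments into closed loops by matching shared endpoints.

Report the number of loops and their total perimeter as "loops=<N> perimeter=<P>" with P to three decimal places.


loops=1 perimeter=10.340

Straddling triangles (8 of 12):
  (v1,v3,v0) [++-] → (-1.45, 0.152068, 0.207)–(-1.45, -1.135, 0.207)  len=1.2871
  (v4,v1,v0) [-+-] → (-0.194272, -1.135, 0.207)–(-1.45, -1.135, 0.207)  len=1.2557
  (v0,v3,v2) [-+-] → (-1.45, 0.152068, 0.207)–(-1.45, 1.135, 0.207)  len=0.9829
  (v5,v1,v4) [++-] → (-0.194272, -1.135, 0.207)–(1.45, -1.135, 0.207)  len=1.6443
  (v3,v7,v2) [++-] → (0.194272, 1.135, 0.207)–(-1.45, 1.135, 0.207)  len=1.6443
  (v2,v7,v6) [-+-] → (0.194272, 1.135, 0.207)–(1.45, 1.135, 0.207)  len=1.2557
  (v6,v5,v4) [-+-] → (1.45, -0.152068, 0.207)–(1.45, -1.135, 0.207)  len=0.9829
  (v7,v5,v6) [++-] → (1.45, -0.152068, 0.207)–(1.45, 1.135, 0.207)  len=1.2871

Chained into 1 loop(s):
  loop 1: 8 segments, perimeter = 10.3400
Total perimeter = 10.340


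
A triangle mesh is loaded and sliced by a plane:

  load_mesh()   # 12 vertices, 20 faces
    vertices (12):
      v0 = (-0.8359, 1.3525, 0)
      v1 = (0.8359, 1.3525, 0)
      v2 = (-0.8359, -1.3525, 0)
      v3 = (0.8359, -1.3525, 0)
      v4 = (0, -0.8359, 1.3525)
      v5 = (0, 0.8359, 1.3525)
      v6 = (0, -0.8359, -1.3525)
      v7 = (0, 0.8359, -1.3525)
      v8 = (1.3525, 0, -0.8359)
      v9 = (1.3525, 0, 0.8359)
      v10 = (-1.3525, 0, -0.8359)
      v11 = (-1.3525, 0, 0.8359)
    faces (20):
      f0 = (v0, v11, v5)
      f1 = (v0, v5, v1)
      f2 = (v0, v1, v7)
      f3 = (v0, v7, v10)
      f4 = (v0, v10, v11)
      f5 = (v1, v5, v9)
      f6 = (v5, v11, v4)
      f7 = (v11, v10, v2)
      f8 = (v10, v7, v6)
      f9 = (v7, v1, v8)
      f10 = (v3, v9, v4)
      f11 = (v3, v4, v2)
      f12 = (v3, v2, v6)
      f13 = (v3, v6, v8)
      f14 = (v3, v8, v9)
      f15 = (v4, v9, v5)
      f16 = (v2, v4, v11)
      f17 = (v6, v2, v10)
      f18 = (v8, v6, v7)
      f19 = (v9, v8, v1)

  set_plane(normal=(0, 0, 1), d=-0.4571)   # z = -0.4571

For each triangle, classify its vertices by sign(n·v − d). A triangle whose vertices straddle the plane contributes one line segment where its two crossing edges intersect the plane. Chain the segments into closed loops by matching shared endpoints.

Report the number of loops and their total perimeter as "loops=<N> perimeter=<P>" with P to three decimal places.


Straddling triangles (10 of 20):
  (v0,v1,v7) [++-] → (0.553394, 1.17791, -0.4571)–(-0.553394, 1.17791, -0.4571)  len=1.1068
  (v0,v7,v10) [+--] → (-0.553394, 1.17791, -0.4571)–(-1.1184, 0.612905, -0.4571)  len=0.7990
  (v0,v10,v11) [+-+] → (-1.1184, 0.612905, -0.4571)–(-1.3525, 0, -0.4571)  len=0.6561
  (v11,v10,v2) [+-+] → (-1.3525, 0, -0.4571)–(-1.1184, -0.612905, -0.4571)  len=0.6561
  (v7,v1,v8) [-+-] → (0.553394, 1.17791, -0.4571)–(1.1184, 0.612905, -0.4571)  len=0.7990
  (v3,v2,v6) [++-] → (-0.553394, -1.17791, -0.4571)–(0.553394, -1.17791, -0.4571)  len=1.1068
  (v3,v6,v8) [+--] → (0.553394, -1.17791, -0.4571)–(1.1184, -0.612905, -0.4571)  len=0.7990
  (v3,v8,v9) [+-+] → (1.1184, -0.612905, -0.4571)–(1.3525, 0, -0.4571)  len=0.6561
  (v6,v2,v10) [-+-] → (-0.553394, -1.17791, -0.4571)–(-1.1184, -0.612905, -0.4571)  len=0.7990
  (v9,v8,v1) [+-+] → (1.3525, 0, -0.4571)–(1.1184, 0.612905, -0.4571)  len=0.6561

Chained into 1 loop(s):
  loop 1: 10 segments, perimeter = 8.0341
Total perimeter = 8.034

loops=1 perimeter=8.034


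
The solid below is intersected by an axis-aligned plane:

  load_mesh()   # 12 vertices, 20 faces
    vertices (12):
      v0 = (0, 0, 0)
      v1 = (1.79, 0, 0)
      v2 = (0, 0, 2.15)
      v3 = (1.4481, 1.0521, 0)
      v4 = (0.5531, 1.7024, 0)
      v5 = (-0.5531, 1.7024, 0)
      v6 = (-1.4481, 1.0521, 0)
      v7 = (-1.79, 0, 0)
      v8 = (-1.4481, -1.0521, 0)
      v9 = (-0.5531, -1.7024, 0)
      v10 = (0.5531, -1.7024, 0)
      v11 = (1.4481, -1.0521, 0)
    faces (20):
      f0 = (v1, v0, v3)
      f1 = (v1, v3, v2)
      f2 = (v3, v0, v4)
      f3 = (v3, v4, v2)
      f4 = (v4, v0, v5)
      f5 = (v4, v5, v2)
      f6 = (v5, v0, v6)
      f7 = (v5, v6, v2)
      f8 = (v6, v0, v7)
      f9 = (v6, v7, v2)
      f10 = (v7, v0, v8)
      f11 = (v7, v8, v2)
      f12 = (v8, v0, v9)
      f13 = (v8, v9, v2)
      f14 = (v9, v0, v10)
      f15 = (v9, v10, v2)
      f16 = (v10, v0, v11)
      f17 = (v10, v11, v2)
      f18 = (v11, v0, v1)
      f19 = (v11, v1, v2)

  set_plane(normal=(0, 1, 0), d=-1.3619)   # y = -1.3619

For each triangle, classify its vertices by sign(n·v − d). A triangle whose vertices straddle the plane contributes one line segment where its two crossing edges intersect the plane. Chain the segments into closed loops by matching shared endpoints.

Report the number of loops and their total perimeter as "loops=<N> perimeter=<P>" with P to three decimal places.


Straddling triangles (6 of 20):
  (v8,v0,v9) [++-] → (-0.442474, -1.3619, 0)–(-1.02173, -1.3619, 0)  len=0.5793
  (v8,v9,v2) [+-+] → (-1.02173, -1.3619, 0)–(-0.442474, -1.3619, 0.430025)  len=0.7214
  (v9,v0,v10) [-+-] → (-0.442474, -1.3619, 0)–(0.442474, -1.3619, 0)  len=0.8849
  (v9,v10,v2) [--+] → (0.442474, -1.3619, 0.430025)–(-0.442474, -1.3619, 0.430025)  len=0.8849
  (v10,v0,v11) [-++] → (0.442474, -1.3619, 0)–(1.02173, -1.3619, 0)  len=0.5793
  (v10,v11,v2) [-++] → (1.02173, -1.3619, 0)–(0.442474, -1.3619, 0.430025)  len=0.7214

Chained into 1 loop(s):
  loop 1: 6 segments, perimeter = 4.3713
Total perimeter = 4.371

loops=1 perimeter=4.371


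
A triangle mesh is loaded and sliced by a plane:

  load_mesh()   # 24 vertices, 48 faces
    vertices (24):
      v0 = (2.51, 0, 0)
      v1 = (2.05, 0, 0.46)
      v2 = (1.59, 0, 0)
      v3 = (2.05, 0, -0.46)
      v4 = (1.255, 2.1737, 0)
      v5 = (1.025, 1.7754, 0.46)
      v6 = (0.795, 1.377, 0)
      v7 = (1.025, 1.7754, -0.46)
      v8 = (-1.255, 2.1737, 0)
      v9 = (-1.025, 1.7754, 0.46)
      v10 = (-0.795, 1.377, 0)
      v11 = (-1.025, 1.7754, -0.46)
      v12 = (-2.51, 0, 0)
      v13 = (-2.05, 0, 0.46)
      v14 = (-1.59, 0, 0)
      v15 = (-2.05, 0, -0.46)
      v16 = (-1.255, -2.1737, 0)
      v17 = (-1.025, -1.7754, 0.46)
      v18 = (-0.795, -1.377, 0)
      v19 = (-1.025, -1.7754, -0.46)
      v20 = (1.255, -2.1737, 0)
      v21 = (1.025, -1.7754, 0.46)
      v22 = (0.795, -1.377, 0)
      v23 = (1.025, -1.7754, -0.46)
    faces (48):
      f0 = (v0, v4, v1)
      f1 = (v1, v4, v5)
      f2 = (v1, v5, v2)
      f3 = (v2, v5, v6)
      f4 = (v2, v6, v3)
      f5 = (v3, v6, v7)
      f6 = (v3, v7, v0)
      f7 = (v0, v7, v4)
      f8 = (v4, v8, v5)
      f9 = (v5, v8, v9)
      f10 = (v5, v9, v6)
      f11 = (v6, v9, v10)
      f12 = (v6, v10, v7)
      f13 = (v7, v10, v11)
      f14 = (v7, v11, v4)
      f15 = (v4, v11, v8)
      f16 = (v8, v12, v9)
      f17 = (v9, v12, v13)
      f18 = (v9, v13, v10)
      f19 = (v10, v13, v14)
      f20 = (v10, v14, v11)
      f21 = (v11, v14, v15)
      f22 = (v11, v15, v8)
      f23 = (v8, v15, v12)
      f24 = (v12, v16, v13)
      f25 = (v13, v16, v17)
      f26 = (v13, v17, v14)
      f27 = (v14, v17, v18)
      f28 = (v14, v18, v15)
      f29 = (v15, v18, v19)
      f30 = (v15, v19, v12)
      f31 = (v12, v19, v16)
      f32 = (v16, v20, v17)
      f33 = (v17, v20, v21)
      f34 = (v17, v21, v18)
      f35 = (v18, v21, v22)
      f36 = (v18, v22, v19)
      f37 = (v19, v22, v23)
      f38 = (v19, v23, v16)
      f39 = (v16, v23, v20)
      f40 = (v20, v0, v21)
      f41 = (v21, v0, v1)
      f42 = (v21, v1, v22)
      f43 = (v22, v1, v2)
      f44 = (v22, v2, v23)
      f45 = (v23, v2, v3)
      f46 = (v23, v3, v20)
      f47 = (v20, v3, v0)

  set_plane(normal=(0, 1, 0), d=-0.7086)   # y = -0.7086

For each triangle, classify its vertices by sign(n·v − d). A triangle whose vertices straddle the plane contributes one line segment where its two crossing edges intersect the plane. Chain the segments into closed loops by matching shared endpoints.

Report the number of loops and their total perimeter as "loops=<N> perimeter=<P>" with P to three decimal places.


Straddling triangles (16 of 48):
  (v12,v16,v13) [+-+] → (-2.10089, -0.7086, 0)–(-1.79084, -0.7086, 0.310046)  len=0.4385
  (v13,v16,v17) [+--] → (-1.79084, -0.7086, 0.310046)–(-1.6409, -0.7086, 0.46)  len=0.2121
  (v13,v17,v14) [+-+] → (-1.6409, -0.7086, 0.46)–(-1.3645, -0.7086, 0.183596)  len=0.3909
  (v14,v17,v18) [+--] → (-1.3645, -0.7086, 0.183596)–(-1.1809, -0.7086, 0)  len=0.2596
  (v14,v18,v15) [+-+] → (-1.1809, -0.7086, 0)–(-1.40418, -0.7086, -0.223285)  len=0.3158
  (v15,v18,v19) [+--] → (-1.40418, -0.7086, -0.223285)–(-1.6409, -0.7086, -0.46)  len=0.3348
  (v15,v19,v12) [+-+] → (-1.6409, -0.7086, -0.46)–(-1.9173, -0.7086, -0.183596)  len=0.3909
  (v12,v19,v16) [+--] → (-1.9173, -0.7086, -0.183596)–(-2.10089, -0.7086, 0)  len=0.2596
  (v20,v0,v21) [-+-] → (2.10089, -0.7086, 0)–(1.9173, -0.7086, 0.183596)  len=0.2596
  (v21,v0,v1) [-++] → (1.9173, -0.7086, 0.183596)–(1.6409, -0.7086, 0.46)  len=0.3909
  (v21,v1,v22) [-+-] → (1.6409, -0.7086, 0.46)–(1.40418, -0.7086, 0.223285)  len=0.3348
  (v22,v1,v2) [-++] → (1.40418, -0.7086, 0.223285)–(1.1809, -0.7086, 0)  len=0.3158
  (v22,v2,v23) [-+-] → (1.1809, -0.7086, 0)–(1.3645, -0.7086, -0.183596)  len=0.2596
  (v23,v2,v3) [-++] → (1.3645, -0.7086, -0.183596)–(1.6409, -0.7086, -0.46)  len=0.3909
  (v23,v3,v20) [-+-] → (1.6409, -0.7086, -0.46)–(1.79084, -0.7086, -0.310046)  len=0.2121
  (v20,v3,v0) [-++] → (1.79084, -0.7086, -0.310046)–(2.10089, -0.7086, 0)  len=0.4385

Chained into 2 loop(s):
  loop 1: 8 segments, perimeter = 2.6021
  loop 2: 8 segments, perimeter = 2.6021
Total perimeter = 5.204

loops=2 perimeter=5.204
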